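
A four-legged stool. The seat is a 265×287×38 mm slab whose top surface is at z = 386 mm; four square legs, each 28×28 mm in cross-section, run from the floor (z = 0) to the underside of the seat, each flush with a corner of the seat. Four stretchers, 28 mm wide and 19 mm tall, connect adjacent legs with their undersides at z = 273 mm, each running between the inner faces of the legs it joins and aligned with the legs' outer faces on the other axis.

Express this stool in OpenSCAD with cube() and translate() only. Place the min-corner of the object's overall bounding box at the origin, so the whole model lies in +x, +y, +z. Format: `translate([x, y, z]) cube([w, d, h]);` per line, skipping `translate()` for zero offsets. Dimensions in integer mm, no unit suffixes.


translate([0, 0, 348]) cube([265, 287, 38]);
cube([28, 28, 348]);
translate([237, 0, 0]) cube([28, 28, 348]);
translate([0, 259, 0]) cube([28, 28, 348]);
translate([237, 259, 0]) cube([28, 28, 348]);
translate([28, 0, 273]) cube([209, 28, 19]);
translate([28, 259, 273]) cube([209, 28, 19]);
translate([0, 28, 273]) cube([28, 231, 19]);
translate([237, 28, 273]) cube([28, 231, 19]);


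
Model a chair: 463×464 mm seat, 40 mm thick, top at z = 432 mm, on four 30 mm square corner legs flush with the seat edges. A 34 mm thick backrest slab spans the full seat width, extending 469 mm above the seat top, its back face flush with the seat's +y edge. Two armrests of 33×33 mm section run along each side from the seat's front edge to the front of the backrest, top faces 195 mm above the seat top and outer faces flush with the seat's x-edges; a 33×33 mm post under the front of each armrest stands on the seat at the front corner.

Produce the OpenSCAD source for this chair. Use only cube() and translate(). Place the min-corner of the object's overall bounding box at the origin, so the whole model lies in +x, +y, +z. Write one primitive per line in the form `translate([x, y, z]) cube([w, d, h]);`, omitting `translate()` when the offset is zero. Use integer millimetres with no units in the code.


// leg_h = 432 - 40 = 392
// arm post h = 195 - 33 = 162
translate([0, 0, 392]) cube([463, 464, 40]);
cube([30, 30, 392]);
translate([433, 0, 0]) cube([30, 30, 392]);
translate([0, 434, 0]) cube([30, 30, 392]);
translate([433, 434, 0]) cube([30, 30, 392]);
translate([0, 430, 432]) cube([463, 34, 469]);
translate([0, 0, 594]) cube([33, 430, 33]);
translate([430, 0, 594]) cube([33, 430, 33]);
translate([0, 0, 432]) cube([33, 33, 162]);
translate([430, 0, 432]) cube([33, 33, 162]);


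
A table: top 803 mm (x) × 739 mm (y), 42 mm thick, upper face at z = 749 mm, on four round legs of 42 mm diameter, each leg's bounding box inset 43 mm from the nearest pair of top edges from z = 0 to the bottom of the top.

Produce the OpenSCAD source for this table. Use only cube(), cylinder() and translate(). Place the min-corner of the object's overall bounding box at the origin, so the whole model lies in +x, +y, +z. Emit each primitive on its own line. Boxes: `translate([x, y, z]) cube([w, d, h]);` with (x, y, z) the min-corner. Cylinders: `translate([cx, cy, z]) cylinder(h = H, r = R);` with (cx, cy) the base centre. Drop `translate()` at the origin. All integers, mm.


// leg_h = 749 - 42 = 707
translate([0, 0, 707]) cube([803, 739, 42]);
translate([64, 64, 0]) cylinder(h = 707, r = 21);
translate([739, 64, 0]) cylinder(h = 707, r = 21);
translate([64, 675, 0]) cylinder(h = 707, r = 21);
translate([739, 675, 0]) cylinder(h = 707, r = 21);


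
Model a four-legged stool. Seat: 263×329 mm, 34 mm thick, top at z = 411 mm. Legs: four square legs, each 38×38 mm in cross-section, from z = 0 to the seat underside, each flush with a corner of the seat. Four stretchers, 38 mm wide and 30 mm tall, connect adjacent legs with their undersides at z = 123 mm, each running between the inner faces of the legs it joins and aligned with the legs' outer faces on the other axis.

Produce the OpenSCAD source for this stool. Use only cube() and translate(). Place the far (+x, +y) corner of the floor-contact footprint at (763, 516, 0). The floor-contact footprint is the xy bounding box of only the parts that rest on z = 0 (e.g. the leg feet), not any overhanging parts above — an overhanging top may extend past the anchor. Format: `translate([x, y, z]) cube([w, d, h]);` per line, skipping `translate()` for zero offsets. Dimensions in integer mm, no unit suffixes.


translate([500, 187, 377]) cube([263, 329, 34]);
translate([500, 187, 0]) cube([38, 38, 377]);
translate([725, 187, 0]) cube([38, 38, 377]);
translate([500, 478, 0]) cube([38, 38, 377]);
translate([725, 478, 0]) cube([38, 38, 377]);
translate([538, 187, 123]) cube([187, 38, 30]);
translate([538, 478, 123]) cube([187, 38, 30]);
translate([500, 225, 123]) cube([38, 253, 30]);
translate([725, 225, 123]) cube([38, 253, 30]);


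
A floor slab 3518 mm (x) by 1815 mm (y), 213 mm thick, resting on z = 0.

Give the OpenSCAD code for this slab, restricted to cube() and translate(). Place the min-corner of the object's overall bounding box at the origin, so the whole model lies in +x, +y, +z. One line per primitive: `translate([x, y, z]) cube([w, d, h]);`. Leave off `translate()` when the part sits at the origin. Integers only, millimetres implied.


cube([3518, 1815, 213]);


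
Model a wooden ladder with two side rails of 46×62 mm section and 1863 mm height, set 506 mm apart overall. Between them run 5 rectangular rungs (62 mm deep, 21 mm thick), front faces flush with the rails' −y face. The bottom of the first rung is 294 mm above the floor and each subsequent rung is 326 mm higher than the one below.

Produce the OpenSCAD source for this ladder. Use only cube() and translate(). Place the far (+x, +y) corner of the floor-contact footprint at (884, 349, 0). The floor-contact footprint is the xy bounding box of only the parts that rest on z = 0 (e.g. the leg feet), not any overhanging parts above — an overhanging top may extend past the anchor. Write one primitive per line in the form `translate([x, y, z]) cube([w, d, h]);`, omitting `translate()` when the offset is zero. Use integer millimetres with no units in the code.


// rung span = 506 - 2*46 = 414
// rung[k] z = 294 + k*326
translate([378, 287, 0]) cube([46, 62, 1863]);
translate([838, 287, 0]) cube([46, 62, 1863]);
translate([424, 287, 294]) cube([414, 62, 21]);
translate([424, 287, 620]) cube([414, 62, 21]);
translate([424, 287, 946]) cube([414, 62, 21]);
translate([424, 287, 1272]) cube([414, 62, 21]);
translate([424, 287, 1598]) cube([414, 62, 21]);


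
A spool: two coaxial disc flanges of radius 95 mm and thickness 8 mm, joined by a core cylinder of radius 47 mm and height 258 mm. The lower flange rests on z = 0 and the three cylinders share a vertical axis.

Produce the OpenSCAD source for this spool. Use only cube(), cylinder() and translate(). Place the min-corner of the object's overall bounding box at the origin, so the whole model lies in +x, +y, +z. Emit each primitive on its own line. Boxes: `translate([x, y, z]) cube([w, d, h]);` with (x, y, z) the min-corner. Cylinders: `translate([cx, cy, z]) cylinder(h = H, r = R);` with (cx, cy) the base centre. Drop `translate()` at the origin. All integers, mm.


translate([95, 95, 0]) cylinder(h = 8, r = 95);
translate([95, 95, 8]) cylinder(h = 258, r = 47);
translate([95, 95, 266]) cylinder(h = 8, r = 95);


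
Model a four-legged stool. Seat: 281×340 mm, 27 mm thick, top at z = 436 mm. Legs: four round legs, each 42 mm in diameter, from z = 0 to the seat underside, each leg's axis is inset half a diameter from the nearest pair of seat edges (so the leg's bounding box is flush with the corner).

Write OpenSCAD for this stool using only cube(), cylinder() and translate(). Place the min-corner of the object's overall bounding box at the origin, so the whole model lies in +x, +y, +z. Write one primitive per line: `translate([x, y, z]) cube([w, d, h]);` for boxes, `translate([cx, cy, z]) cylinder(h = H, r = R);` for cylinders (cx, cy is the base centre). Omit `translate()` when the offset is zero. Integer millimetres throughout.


translate([0, 0, 409]) cube([281, 340, 27]);
translate([21, 21, 0]) cylinder(h = 409, r = 21);
translate([260, 21, 0]) cylinder(h = 409, r = 21);
translate([21, 319, 0]) cylinder(h = 409, r = 21);
translate([260, 319, 0]) cylinder(h = 409, r = 21);


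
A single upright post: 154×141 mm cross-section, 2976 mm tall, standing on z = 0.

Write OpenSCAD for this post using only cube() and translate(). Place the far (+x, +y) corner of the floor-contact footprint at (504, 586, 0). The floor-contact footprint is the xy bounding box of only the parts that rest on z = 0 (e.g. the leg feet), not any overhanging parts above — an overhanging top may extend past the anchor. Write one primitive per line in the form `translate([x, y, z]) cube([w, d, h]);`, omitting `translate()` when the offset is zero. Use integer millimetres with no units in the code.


translate([350, 445, 0]) cube([154, 141, 2976]);


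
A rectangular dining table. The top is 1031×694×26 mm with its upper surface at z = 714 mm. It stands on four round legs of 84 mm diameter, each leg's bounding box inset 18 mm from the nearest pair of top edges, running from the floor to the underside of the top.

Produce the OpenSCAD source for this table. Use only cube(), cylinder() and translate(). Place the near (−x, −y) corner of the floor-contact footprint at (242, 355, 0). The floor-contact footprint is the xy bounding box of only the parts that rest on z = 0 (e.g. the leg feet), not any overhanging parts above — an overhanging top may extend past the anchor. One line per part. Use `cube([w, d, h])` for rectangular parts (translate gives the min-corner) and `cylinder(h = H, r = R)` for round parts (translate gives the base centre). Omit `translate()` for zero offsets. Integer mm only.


translate([224, 337, 688]) cube([1031, 694, 26]);
translate([284, 397, 0]) cylinder(h = 688, r = 42);
translate([1195, 397, 0]) cylinder(h = 688, r = 42);
translate([284, 971, 0]) cylinder(h = 688, r = 42);
translate([1195, 971, 0]) cylinder(h = 688, r = 42);


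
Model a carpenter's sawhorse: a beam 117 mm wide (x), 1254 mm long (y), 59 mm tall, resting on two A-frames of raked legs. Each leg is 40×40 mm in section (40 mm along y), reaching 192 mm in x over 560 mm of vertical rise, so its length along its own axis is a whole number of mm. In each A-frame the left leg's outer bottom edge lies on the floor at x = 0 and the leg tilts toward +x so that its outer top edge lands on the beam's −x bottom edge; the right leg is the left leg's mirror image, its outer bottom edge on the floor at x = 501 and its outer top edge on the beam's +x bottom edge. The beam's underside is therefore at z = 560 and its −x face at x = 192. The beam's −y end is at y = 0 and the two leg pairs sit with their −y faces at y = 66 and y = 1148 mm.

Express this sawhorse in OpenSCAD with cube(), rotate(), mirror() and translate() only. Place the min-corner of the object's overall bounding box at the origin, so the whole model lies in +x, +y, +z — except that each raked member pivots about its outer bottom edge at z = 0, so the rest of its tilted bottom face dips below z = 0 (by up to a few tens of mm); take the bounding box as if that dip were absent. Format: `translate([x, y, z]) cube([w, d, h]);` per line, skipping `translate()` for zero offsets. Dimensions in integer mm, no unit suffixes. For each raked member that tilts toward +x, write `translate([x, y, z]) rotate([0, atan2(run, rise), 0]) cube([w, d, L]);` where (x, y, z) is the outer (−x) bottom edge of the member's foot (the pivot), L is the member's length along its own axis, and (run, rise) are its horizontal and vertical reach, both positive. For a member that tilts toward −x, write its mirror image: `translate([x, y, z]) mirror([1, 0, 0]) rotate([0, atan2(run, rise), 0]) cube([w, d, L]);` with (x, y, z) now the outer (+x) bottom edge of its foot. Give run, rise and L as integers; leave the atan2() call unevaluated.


translate([192, 0, 560]) cube([117, 1254, 59]);
translate([0, 66, 0]) rotate([0, atan2(192, 560), 0]) cube([40, 40, 592]);
translate([501, 66, 0]) mirror([1, 0, 0]) rotate([0, atan2(192, 560), 0]) cube([40, 40, 592]);
translate([0, 1148, 0]) rotate([0, atan2(192, 560), 0]) cube([40, 40, 592]);
translate([501, 1148, 0]) mirror([1, 0, 0]) rotate([0, atan2(192, 560), 0]) cube([40, 40, 592]);


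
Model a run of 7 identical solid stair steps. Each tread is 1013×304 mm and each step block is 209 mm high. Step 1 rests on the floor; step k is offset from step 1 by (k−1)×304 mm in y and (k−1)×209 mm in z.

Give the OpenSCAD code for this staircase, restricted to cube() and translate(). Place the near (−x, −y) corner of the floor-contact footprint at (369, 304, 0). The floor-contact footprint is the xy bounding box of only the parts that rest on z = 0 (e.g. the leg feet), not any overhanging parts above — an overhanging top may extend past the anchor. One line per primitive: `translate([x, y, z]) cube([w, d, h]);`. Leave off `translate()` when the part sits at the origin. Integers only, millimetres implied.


translate([369, 304, 0]) cube([1013, 304, 209]);
translate([369, 608, 209]) cube([1013, 304, 209]);
translate([369, 912, 418]) cube([1013, 304, 209]);
translate([369, 1216, 627]) cube([1013, 304, 209]);
translate([369, 1520, 836]) cube([1013, 304, 209]);
translate([369, 1824, 1045]) cube([1013, 304, 209]);
translate([369, 2128, 1254]) cube([1013, 304, 209]);


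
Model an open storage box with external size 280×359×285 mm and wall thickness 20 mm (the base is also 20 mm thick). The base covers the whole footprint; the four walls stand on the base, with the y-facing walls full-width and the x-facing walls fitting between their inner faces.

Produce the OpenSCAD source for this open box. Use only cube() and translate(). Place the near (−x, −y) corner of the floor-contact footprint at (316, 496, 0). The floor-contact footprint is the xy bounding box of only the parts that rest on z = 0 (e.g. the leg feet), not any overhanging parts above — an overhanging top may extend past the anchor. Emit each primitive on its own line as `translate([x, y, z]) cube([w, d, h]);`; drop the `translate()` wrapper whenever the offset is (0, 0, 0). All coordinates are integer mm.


translate([316, 496, 0]) cube([280, 359, 20]);
translate([316, 496, 20]) cube([280, 20, 265]);
translate([316, 835, 20]) cube([280, 20, 265]);
translate([316, 516, 20]) cube([20, 319, 265]);
translate([576, 516, 20]) cube([20, 319, 265]);


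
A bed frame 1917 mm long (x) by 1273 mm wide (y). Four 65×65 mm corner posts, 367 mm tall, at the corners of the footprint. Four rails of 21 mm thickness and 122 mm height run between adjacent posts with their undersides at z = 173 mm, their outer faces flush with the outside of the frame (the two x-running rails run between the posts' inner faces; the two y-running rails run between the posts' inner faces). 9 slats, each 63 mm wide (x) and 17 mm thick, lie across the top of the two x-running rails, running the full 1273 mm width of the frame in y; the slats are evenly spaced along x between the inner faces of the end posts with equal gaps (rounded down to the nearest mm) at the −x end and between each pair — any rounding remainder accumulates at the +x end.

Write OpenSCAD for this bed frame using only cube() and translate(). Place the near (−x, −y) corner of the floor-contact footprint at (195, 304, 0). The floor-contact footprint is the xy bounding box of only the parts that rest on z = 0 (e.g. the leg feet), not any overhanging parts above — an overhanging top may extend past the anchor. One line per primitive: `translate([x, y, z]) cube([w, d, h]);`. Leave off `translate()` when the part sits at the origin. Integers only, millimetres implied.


translate([195, 304, 0]) cube([65, 65, 367]);
translate([195, 1512, 0]) cube([65, 65, 367]);
translate([2047, 304, 0]) cube([65, 65, 367]);
translate([2047, 1512, 0]) cube([65, 65, 367]);
translate([260, 304, 173]) cube([1787, 21, 122]);
translate([260, 1556, 173]) cube([1787, 21, 122]);
translate([195, 369, 173]) cube([21, 1143, 122]);
translate([2091, 369, 173]) cube([21, 1143, 122]);
translate([382, 304, 295]) cube([63, 1273, 17]);
translate([567, 304, 295]) cube([63, 1273, 17]);
translate([752, 304, 295]) cube([63, 1273, 17]);
translate([937, 304, 295]) cube([63, 1273, 17]);
translate([1122, 304, 295]) cube([63, 1273, 17]);
translate([1307, 304, 295]) cube([63, 1273, 17]);
translate([1492, 304, 295]) cube([63, 1273, 17]);
translate([1677, 304, 295]) cube([63, 1273, 17]);
translate([1862, 304, 295]) cube([63, 1273, 17]);


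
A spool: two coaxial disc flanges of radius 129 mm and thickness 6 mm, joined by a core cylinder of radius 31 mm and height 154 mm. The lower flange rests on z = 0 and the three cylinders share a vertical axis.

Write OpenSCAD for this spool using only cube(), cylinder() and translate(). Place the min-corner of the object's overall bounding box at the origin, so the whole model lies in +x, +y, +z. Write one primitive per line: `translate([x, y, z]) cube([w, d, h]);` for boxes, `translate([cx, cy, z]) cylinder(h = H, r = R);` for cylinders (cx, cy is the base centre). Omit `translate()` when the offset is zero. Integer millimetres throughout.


translate([129, 129, 0]) cylinder(h = 6, r = 129);
translate([129, 129, 6]) cylinder(h = 154, r = 31);
translate([129, 129, 160]) cylinder(h = 6, r = 129);


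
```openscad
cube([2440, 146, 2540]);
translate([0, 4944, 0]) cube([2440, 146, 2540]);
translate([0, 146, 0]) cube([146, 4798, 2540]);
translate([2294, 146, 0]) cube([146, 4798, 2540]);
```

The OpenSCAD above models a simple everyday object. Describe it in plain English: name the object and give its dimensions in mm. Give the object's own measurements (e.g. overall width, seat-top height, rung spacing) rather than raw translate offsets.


The wall frame of a small rectangular building: four walls, each 2540 mm tall and 146 mm thick, enclosing a footprint 2440 mm (x) by 5090 mm (y) outside-to-outside, with no floor or roof. The front and back walls (the −y and +y sides) span the full width; the two side walls fit between them.


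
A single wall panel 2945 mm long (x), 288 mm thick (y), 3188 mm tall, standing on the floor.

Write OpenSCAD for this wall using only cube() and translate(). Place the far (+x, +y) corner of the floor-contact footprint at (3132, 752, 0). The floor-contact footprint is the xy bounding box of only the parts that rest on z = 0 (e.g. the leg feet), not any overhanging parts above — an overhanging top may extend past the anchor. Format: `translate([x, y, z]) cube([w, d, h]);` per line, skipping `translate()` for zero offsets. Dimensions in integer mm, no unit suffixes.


translate([187, 464, 0]) cube([2945, 288, 3188]);


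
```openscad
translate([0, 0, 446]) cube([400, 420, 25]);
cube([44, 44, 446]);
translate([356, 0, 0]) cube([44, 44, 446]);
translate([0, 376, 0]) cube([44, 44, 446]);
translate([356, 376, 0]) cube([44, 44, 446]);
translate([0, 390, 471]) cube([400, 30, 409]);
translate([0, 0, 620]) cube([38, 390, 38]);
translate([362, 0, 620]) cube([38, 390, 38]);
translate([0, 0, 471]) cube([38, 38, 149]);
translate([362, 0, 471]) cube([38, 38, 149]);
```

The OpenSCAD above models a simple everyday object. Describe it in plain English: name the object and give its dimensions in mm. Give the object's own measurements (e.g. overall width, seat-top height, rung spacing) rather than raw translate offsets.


A chair. The seat is a 400×420×25 mm slab with its top at z = 471 mm, on four 44×44 mm corner legs (flush with the seat edges, standing on z = 0). A flat backrest 30 mm thick, 409 mm tall, spans the full seat width and rises from the seat top along its +y edge, rear face flush with the rear of the seat. Two armrests of 38×38 mm section run along each side from the seat's front edge to the front of the backrest, top faces 187 mm above the seat top and outer faces flush with the seat's x-edges; a 38×38 mm post under the front of each armrest stands on the seat at the front corner.


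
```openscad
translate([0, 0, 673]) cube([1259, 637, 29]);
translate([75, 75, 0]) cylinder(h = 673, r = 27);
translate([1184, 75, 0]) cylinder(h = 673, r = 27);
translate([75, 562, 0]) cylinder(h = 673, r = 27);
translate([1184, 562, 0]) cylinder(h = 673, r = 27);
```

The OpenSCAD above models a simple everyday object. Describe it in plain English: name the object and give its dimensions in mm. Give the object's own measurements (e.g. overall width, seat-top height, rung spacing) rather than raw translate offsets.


A table: top 1259 mm (x) × 637 mm (y), 29 mm thick, upper face at z = 702 mm, on four round legs of 54 mm diameter, each leg's bounding box inset 48 mm from the nearest pair of top edges from z = 0 to the bottom of the top.


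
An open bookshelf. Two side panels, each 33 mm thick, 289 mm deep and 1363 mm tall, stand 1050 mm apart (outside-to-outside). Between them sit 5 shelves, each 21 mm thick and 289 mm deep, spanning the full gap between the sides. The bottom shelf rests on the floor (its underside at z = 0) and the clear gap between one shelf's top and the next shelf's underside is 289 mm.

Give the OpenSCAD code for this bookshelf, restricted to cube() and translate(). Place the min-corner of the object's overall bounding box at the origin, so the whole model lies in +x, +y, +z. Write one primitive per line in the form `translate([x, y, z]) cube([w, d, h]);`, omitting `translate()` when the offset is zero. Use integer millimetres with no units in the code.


cube([33, 289, 1363]);
translate([1017, 0, 0]) cube([33, 289, 1363]);
translate([33, 0, 0]) cube([984, 289, 21]);
translate([33, 0, 310]) cube([984, 289, 21]);
translate([33, 0, 620]) cube([984, 289, 21]);
translate([33, 0, 930]) cube([984, 289, 21]);
translate([33, 0, 1240]) cube([984, 289, 21]);


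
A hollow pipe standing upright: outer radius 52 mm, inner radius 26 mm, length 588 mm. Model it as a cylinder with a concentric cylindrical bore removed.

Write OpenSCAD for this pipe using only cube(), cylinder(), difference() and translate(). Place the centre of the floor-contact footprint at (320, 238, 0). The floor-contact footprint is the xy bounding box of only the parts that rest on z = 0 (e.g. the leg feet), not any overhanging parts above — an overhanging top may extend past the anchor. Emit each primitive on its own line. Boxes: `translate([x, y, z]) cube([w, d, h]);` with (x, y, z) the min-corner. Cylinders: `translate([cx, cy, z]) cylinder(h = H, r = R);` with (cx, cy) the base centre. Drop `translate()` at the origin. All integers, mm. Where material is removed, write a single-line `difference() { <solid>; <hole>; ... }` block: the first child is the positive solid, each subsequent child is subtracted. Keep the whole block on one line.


difference() { translate([320, 238, 0]) cylinder(h = 588, r = 52); translate([320, 238, 0]) cylinder(h = 588, r = 26); }


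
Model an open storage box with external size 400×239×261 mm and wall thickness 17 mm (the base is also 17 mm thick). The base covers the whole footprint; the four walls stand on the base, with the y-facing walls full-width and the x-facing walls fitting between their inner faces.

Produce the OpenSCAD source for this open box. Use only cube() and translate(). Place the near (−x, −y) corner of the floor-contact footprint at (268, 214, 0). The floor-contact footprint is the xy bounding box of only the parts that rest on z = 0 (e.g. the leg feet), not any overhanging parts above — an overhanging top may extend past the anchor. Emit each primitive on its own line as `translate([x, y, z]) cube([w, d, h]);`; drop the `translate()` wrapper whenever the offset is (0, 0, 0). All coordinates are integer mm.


translate([268, 214, 0]) cube([400, 239, 17]);
translate([268, 214, 17]) cube([400, 17, 244]);
translate([268, 436, 17]) cube([400, 17, 244]);
translate([268, 231, 17]) cube([17, 205, 244]);
translate([651, 231, 17]) cube([17, 205, 244]);


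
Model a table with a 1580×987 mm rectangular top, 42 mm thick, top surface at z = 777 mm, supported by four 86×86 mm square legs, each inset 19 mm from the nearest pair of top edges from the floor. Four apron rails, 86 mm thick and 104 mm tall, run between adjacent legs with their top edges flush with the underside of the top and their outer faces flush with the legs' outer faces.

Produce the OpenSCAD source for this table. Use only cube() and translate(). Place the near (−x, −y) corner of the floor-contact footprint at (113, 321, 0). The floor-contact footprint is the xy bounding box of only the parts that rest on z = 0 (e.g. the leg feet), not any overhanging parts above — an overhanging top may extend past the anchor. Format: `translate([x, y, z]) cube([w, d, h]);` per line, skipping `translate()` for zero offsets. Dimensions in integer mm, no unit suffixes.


translate([94, 302, 735]) cube([1580, 987, 42]);
translate([113, 321, 0]) cube([86, 86, 735]);
translate([1569, 321, 0]) cube([86, 86, 735]);
translate([113, 1184, 0]) cube([86, 86, 735]);
translate([1569, 1184, 0]) cube([86, 86, 735]);
translate([199, 321, 631]) cube([1370, 86, 104]);
translate([199, 1184, 631]) cube([1370, 86, 104]);
translate([113, 407, 631]) cube([86, 777, 104]);
translate([1569, 407, 631]) cube([86, 777, 104]);


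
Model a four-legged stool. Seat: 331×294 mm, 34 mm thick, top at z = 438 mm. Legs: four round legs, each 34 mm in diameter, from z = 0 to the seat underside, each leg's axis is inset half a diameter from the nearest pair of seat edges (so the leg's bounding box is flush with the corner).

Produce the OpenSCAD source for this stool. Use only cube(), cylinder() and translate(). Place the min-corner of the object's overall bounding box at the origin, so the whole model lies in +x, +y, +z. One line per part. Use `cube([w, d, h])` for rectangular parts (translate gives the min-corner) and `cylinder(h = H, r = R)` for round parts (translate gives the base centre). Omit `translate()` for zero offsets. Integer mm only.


translate([0, 0, 404]) cube([331, 294, 34]);
translate([17, 17, 0]) cylinder(h = 404, r = 17);
translate([314, 17, 0]) cylinder(h = 404, r = 17);
translate([17, 277, 0]) cylinder(h = 404, r = 17);
translate([314, 277, 0]) cylinder(h = 404, r = 17);


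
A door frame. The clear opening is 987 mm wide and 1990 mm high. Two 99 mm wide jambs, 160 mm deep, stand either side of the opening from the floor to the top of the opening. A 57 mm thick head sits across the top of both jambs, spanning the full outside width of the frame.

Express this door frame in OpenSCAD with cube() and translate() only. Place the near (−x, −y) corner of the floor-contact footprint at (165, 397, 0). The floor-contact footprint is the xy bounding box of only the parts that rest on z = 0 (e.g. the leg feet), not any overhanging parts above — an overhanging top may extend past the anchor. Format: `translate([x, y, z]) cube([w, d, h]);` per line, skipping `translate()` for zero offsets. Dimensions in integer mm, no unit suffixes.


translate([165, 397, 0]) cube([99, 160, 1990]);
translate([1251, 397, 0]) cube([99, 160, 1990]);
translate([165, 397, 1990]) cube([1185, 160, 57]);


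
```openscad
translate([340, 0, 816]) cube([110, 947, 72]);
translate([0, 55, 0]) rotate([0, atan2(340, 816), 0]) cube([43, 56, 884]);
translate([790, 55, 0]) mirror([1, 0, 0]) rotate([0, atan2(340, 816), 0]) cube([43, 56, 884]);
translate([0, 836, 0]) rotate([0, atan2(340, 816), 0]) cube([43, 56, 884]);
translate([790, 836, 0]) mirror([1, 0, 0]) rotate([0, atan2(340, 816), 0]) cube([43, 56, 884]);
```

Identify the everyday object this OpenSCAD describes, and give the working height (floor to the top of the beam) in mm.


A sawhorse. The overall height is 888 mm.

A beam across two mirrored pairs of raked legs — a sawhorse. The beam's underside is at z = 816 (matching the legs' vertical rise in atan2(340, 816)) and the beam is 72 mm tall, so its top is at 816 + 72 = 888 mm. The raked legs top out at the beam's underside, so that is the highest point.


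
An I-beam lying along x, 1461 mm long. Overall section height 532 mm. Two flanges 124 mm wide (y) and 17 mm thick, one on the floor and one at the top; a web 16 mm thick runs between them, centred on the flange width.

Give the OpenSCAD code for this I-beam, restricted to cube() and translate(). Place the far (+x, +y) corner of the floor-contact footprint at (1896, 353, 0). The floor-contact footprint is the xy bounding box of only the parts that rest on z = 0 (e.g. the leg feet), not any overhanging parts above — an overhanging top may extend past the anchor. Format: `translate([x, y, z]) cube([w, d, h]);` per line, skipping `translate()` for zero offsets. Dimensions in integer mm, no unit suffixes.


translate([435, 229, 0]) cube([1461, 124, 17]);
translate([435, 283, 17]) cube([1461, 16, 498]);
translate([435, 229, 515]) cube([1461, 124, 17]);


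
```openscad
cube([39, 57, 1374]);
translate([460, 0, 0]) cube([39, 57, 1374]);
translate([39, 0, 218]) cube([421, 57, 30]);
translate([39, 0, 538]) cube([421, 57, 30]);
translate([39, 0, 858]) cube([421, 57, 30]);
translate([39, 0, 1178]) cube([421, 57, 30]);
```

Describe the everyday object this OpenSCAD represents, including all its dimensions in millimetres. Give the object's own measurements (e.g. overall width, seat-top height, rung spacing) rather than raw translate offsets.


A straight ladder. Two 39×57 mm vertical rails, 1374 mm tall, stand 499 mm apart (outside-to-outside) with their front faces coplanar on the −y side. 4 rungs, each 57 mm deep and 30 mm tall, span between the inner faces of the rails, front faces flush with the rails. The lowest rung's underside is at z = 218 mm and rungs are spaced 320 mm apart (underside to underside).


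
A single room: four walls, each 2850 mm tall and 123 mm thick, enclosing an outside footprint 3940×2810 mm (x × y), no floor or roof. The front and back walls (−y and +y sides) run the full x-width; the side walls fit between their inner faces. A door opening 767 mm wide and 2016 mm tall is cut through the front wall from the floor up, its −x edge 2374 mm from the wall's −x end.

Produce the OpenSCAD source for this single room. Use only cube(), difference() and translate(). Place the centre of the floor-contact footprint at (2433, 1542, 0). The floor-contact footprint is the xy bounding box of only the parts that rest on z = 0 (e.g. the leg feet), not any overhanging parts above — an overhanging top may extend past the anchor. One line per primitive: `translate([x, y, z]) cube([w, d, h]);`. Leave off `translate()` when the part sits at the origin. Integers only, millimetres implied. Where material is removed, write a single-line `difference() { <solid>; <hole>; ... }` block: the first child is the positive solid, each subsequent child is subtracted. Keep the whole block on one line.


difference() { translate([463, 137, 0]) cube([3940, 123, 2850]); translate([2837, 137, 0]) cube([767, 123, 2016]); }
translate([463, 2824, 0]) cube([3940, 123, 2850]);
translate([463, 260, 0]) cube([123, 2564, 2850]);
translate([4280, 260, 0]) cube([123, 2564, 2850]);


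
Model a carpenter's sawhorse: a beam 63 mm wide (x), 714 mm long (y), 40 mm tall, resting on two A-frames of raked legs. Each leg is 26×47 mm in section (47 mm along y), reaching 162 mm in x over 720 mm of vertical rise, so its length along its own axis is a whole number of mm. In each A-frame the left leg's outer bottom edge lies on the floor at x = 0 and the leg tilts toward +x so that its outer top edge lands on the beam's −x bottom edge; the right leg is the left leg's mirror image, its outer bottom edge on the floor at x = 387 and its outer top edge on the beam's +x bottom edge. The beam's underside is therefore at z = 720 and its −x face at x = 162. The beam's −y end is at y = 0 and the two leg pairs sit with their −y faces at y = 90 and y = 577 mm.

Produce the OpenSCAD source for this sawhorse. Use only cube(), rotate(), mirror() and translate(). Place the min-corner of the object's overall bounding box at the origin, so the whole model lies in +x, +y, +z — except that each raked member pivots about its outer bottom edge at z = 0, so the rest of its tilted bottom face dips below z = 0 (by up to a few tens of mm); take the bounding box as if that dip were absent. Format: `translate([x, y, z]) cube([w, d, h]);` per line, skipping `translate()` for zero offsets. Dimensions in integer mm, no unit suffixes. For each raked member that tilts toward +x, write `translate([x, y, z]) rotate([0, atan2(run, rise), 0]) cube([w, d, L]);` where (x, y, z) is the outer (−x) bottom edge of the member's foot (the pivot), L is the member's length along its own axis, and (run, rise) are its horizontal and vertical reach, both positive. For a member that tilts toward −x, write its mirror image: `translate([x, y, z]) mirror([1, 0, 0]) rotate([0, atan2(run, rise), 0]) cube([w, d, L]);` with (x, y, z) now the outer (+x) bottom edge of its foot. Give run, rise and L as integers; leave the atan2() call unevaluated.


translate([162, 0, 720]) cube([63, 714, 40]);
translate([0, 90, 0]) rotate([0, atan2(162, 720), 0]) cube([26, 47, 738]);
translate([387, 90, 0]) mirror([1, 0, 0]) rotate([0, atan2(162, 720), 0]) cube([26, 47, 738]);
translate([0, 577, 0]) rotate([0, atan2(162, 720), 0]) cube([26, 47, 738]);
translate([387, 577, 0]) mirror([1, 0, 0]) rotate([0, atan2(162, 720), 0]) cube([26, 47, 738]);


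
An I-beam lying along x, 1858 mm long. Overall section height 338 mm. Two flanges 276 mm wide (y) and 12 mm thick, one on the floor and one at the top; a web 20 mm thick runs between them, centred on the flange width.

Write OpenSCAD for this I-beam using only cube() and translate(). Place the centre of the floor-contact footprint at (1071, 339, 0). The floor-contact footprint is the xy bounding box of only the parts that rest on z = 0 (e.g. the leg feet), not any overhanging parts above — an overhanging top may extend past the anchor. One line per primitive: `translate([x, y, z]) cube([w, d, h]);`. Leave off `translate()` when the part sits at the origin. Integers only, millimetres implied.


translate([142, 201, 0]) cube([1858, 276, 12]);
translate([142, 329, 12]) cube([1858, 20, 314]);
translate([142, 201, 326]) cube([1858, 276, 12]);


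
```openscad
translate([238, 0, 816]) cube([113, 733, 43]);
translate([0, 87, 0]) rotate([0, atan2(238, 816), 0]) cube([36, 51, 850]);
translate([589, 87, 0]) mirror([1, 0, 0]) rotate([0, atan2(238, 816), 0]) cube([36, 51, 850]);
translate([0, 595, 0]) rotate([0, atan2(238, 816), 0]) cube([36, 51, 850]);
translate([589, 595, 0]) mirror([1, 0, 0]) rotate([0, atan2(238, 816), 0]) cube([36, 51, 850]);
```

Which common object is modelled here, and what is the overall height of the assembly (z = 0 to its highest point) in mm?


A sawhorse. The overall height is 859 mm.

A beam across two mirrored pairs of raked legs — a sawhorse. The beam's underside is at z = 816 (matching the legs' vertical rise in atan2(238, 816)) and the beam is 43 mm tall, so its top is at 816 + 43 = 859 mm. The raked legs top out at the beam's underside, so that is the highest point.


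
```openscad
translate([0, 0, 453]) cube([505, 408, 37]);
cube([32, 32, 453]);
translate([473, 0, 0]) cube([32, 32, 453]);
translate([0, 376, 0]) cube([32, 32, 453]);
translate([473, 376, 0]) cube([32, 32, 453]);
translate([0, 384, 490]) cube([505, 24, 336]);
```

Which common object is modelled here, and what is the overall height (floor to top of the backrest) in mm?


A chair. The overall height is 826 mm.

A slab on four corner posts with a tall panel at the back — a chair. The seat slab sits at z = 453 with thickness 37, and the 336 mm backrest starts at the seat top, so the overall height is 453 + 37 + 336 = 826 mm.


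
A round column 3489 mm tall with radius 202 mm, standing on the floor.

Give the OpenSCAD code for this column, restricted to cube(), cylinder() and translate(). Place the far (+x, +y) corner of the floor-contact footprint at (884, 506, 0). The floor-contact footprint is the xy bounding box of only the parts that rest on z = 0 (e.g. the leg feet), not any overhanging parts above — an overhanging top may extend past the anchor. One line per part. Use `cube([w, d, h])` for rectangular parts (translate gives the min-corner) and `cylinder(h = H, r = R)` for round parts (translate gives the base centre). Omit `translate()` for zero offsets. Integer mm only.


translate([682, 304, 0]) cylinder(h = 3489, r = 202);


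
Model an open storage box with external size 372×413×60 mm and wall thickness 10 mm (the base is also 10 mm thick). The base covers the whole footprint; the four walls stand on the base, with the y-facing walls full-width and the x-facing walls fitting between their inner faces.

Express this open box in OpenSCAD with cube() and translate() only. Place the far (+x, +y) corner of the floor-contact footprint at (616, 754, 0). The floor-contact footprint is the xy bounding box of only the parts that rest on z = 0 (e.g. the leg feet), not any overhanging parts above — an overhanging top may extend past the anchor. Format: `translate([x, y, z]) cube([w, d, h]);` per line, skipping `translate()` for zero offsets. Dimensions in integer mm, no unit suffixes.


translate([244, 341, 0]) cube([372, 413, 10]);
translate([244, 341, 10]) cube([372, 10, 50]);
translate([244, 744, 10]) cube([372, 10, 50]);
translate([244, 351, 10]) cube([10, 393, 50]);
translate([606, 351, 10]) cube([10, 393, 50]);


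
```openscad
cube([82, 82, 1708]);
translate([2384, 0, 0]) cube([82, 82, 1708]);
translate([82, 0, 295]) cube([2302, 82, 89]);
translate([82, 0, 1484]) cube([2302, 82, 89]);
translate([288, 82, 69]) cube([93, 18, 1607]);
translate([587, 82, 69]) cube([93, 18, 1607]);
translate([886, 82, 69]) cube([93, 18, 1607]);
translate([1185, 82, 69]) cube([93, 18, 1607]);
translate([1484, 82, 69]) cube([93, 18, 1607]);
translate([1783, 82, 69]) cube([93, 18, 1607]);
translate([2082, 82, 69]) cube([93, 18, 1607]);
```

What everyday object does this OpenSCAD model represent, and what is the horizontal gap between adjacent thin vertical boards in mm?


A fence section. The picket gap is 206 mm.

Two posts, two rails, 7 pickets — a fence section. Span 2302 mm holds 7 pickets of 93 mm with 8 equal gaps: ⌊(2302 − 7·93) / 8⌋ = 206 mm.


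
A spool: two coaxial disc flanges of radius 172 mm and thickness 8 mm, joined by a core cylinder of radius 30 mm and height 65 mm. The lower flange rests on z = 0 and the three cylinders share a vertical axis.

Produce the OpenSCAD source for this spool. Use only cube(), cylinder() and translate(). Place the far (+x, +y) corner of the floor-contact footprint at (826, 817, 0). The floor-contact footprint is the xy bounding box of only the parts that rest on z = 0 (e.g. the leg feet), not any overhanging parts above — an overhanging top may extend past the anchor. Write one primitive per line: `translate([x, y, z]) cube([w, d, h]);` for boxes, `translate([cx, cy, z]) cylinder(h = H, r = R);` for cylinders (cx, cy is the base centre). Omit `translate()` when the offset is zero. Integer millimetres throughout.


translate([654, 645, 0]) cylinder(h = 8, r = 172);
translate([654, 645, 8]) cylinder(h = 65, r = 30);
translate([654, 645, 73]) cylinder(h = 8, r = 172);


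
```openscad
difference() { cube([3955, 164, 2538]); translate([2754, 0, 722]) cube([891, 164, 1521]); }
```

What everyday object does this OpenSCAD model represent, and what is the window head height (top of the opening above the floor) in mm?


A wall with a window opening. The window head height is 2243 mm.

A wall with a rectangular opening subtracted — a window. Sill at z = 722, opening 1521 mm tall, so the head is at 722 + 1521 = 2243 mm.


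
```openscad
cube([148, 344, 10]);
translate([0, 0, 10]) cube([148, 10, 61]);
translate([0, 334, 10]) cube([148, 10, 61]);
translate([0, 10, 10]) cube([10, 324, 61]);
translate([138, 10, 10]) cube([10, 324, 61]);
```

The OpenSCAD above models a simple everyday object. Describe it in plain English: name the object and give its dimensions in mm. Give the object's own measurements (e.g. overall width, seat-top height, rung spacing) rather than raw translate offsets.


An open-topped rectangular box: outside dimensions 148×344×71 mm, with a uniform wall and base thickness of 10 mm. The base is a full 148×344 slab on the floor; four walls sit on top of the base. The front and back walls (the −y and +y sides) span the full width; the two side walls fit between them.
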